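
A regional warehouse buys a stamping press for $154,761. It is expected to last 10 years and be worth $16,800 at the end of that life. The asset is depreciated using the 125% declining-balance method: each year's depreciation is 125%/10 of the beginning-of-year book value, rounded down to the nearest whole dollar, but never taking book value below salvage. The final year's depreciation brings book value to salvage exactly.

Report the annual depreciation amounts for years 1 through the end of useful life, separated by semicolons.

Depreciable base = $154,761 − $16,800 = $137,961.
Year 1: ⌊$154,761 × 125%/10⌋ = $19,345. Book value $135,416.
Year 2: ⌊$135,416 × 125%/10⌋ = $16,927. Book value $118,489.
Year 3: ⌊$118,489 × 125%/10⌋ = $14,811. Book value $103,678.
Year 4: ⌊$103,678 × 125%/10⌋ = $12,959. Book value $90,719.
Year 5: ⌊$90,719 × 125%/10⌋ = $11,339. Book value $79,380.
Year 6: ⌊$79,380 × 125%/10⌋ = $9,922. Book value $69,458.
Year 7: ⌊$69,458 × 125%/10⌋ = $8,682. Book value $60,776.
Year 8: ⌊$60,776 × 125%/10⌋ = $7,597. Book value $53,179.
Year 9: ⌊$53,179 × 125%/10⌋ = $6,647. Book value $46,532.
Year 10 (final): $46,532 − $16,800 = $29,732. Book value $16,800.

$19,345; $16,927; $14,811; $12,959; $11,339; $9,922; $8,682; $7,597; $6,647; $29,732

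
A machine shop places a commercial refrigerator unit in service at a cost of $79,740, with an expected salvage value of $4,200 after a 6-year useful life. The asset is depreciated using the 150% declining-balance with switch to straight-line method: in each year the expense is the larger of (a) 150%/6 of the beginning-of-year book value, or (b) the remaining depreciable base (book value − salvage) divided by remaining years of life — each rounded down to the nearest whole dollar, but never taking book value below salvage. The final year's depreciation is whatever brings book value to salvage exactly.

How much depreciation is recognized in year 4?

Depreciable base = $79,740 − $4,200 = $75,540.
Year 1: DB = ⌊$79,740 × 150%/6⌋ = $19,935; SL = ⌊$75,540/6⌋ = $12,590 → take DB $19,935. Book value $59,805.
Year 2: DB = ⌊$59,805 × 150%/6⌋ = $14,951; SL = ⌊$55,605/5⌋ = $11,121 → take DB $14,951. Book value $44,854.
Year 3: DB = ⌊$44,854 × 150%/6⌋ = $11,213; SL = ⌊$40,654/4⌋ = $10,163 → take DB $11,213. Book value $33,641.
Year 4: DB = ⌊$33,641 × 150%/6⌋ = $8,410; SL = ⌊$29,441/3⌋ = $9,813 → take SL $9,813. Book value $23,828.

$9,813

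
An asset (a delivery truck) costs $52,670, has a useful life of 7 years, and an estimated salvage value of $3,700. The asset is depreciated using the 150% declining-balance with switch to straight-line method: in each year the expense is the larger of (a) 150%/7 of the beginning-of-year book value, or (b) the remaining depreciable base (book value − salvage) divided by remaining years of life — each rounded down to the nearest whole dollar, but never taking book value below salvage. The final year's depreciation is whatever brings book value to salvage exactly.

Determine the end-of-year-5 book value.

$14,617

Depreciable base = $52,670 − $3,700 = $48,970.
Year 1: DB = ⌊$52,670 × 150%/7⌋ = $11,286; SL = ⌊$48,970/7⌋ = $6,995 → take DB $11,286. Book value $41,384.
Year 2: DB = ⌊$41,384 × 150%/7⌋ = $8,868; SL = ⌊$37,684/6⌋ = $6,280 → take DB $8,868. Book value $32,516.
Year 3: DB = ⌊$32,516 × 150%/7⌋ = $6,967; SL = ⌊$28,816/5⌋ = $5,763 → take DB $6,967. Book value $25,549.
Year 4: DB = ⌊$25,549 × 150%/7⌋ = $5,474; SL = ⌊$21,849/4⌋ = $5,462 → take DB $5,474. Book value $20,075.
Year 5: DB = ⌊$20,075 × 150%/7⌋ = $4,301; SL = ⌊$16,375/3⌋ = $5,458 → take SL $5,458. Book value $14,617.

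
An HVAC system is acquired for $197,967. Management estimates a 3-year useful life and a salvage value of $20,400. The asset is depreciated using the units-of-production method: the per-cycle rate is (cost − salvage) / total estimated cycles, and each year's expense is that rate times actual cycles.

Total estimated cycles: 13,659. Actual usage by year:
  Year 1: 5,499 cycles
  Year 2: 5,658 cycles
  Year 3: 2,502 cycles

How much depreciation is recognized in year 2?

$73,554

Depreciable base = $197,967 − $20,400 = $177,567.
Rate = $177,567 / 13,659 cycles = $13 per cycle.
Year 1: 5,499 × $13 = $71,487. Book value $126,480.
Year 2: 5,658 × $13 = $73,554. Book value $52,926.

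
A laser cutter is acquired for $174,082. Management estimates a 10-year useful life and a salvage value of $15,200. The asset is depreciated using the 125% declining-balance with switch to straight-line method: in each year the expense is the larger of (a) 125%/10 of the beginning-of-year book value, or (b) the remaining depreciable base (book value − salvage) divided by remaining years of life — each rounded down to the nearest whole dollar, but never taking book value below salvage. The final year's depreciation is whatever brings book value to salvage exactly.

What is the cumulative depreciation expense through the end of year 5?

$86,511

Depreciable base = $174,082 − $15,200 = $158,882.
Year 1: DB = ⌊$174,082 × 125%/10⌋ = $21,760; SL = ⌊$158,882/10⌋ = $15,888 → take DB $21,760. Book value $152,322.
Year 2: DB = ⌊$152,322 × 125%/10⌋ = $19,040; SL = ⌊$137,122/9⌋ = $15,235 → take DB $19,040. Book value $133,282.
Year 3: DB = ⌊$133,282 × 125%/10⌋ = $16,660; SL = ⌊$118,082/8⌋ = $14,760 → take DB $16,660. Book value $116,622.
Year 4: DB = ⌊$116,622 × 125%/10⌋ = $14,577; SL = ⌊$101,422/7⌋ = $14,488 → take DB $14,577. Book value $102,045.
Year 5: DB = ⌊$102,045 × 125%/10⌋ = $12,755; SL = ⌊$86,845/6⌋ = $14,474 → take SL $14,474. Book value $87,571.
Accumulated through year 5 = $174,082 − $87,571 = $86,511.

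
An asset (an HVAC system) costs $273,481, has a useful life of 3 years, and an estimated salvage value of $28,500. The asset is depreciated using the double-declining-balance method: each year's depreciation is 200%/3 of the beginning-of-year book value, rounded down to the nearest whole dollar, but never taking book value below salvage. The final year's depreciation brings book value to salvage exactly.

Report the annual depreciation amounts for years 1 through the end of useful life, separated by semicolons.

Depreciable base = $273,481 − $28,500 = $244,981.
Year 1: ⌊$273,481 × 200%/3⌋ = $182,320. Book value $91,161.
Year 2: ⌊$91,161 × 200%/3⌋ = $60,774. Book value $30,387.
Year 3 (final): $30,387 − $28,500 = $1,887. Book value $28,500.

$182,320; $60,774; $1,887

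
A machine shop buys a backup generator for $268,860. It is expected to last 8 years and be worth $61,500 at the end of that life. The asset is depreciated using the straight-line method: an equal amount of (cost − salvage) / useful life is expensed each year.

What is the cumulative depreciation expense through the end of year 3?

Depreciable base = $268,860 − $61,500 = $207,360.
Annual expense = $207,360 / 8 = $25,920.
End of year 1: book value $242,940.
End of year 2: book value $217,020.
End of year 3: book value $191,100.
Accumulated through year 3 = $268,860 − $191,100 = $77,760.

$77,760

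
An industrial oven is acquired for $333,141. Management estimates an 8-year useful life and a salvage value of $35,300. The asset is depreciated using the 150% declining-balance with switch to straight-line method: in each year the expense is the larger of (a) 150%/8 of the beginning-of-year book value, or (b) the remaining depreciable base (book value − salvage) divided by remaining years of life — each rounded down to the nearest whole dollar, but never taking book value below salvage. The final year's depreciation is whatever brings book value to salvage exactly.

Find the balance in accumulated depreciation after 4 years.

$187,955

Depreciable base = $333,141 − $35,300 = $297,841.
Year 1: DB = ⌊$333,141 × 150%/8⌋ = $62,463; SL = ⌊$297,841/8⌋ = $37,230 → take DB $62,463. Book value $270,678.
Year 2: DB = ⌊$270,678 × 150%/8⌋ = $50,752; SL = ⌊$235,378/7⌋ = $33,625 → take DB $50,752. Book value $219,926.
Year 3: DB = ⌊$219,926 × 150%/8⌋ = $41,236; SL = ⌊$184,626/6⌋ = $30,771 → take DB $41,236. Book value $178,690.
Year 4: DB = ⌊$178,690 × 150%/8⌋ = $33,504; SL = ⌊$143,390/5⌋ = $28,678 → take DB $33,504. Book value $145,186.
Accumulated through year 4 = $333,141 − $145,186 = $187,955.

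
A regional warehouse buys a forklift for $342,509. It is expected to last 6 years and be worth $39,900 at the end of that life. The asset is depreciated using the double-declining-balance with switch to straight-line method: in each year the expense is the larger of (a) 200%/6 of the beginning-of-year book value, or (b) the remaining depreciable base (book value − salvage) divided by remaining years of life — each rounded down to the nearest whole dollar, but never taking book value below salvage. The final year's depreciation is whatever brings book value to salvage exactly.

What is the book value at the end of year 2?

Depreciable base = $342,509 − $39,900 = $302,609.
Year 1: DB = ⌊$342,509 × 200%/6⌋ = $114,169; SL = ⌊$302,609/6⌋ = $50,434 → take DB $114,169. Book value $228,340.
Year 2: DB = ⌊$228,340 × 200%/6⌋ = $76,113; SL = ⌊$188,440/5⌋ = $37,688 → take DB $76,113. Book value $152,227.

$152,227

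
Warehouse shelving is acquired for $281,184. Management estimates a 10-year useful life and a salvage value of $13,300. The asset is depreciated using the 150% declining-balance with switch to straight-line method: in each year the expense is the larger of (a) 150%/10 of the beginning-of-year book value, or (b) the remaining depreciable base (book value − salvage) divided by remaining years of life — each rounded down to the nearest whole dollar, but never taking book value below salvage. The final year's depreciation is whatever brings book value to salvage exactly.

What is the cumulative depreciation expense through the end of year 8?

$223,390

Depreciable base = $281,184 − $13,300 = $267,884.
Year 1: DB = ⌊$281,184 × 150%/10⌋ = $42,177; SL = ⌊$267,884/10⌋ = $26,788 → take DB $42,177. Book value $239,007.
Year 2: DB = ⌊$239,007 × 150%/10⌋ = $35,851; SL = ⌊$225,707/9⌋ = $25,078 → take DB $35,851. Book value $203,156.
Year 3: DB = ⌊$203,156 × 150%/10⌋ = $30,473; SL = ⌊$189,856/8⌋ = $23,732 → take DB $30,473. Book value $172,683.
Year 4: DB = ⌊$172,683 × 150%/10⌋ = $25,902; SL = ⌊$159,383/7⌋ = $22,769 → take DB $25,902. Book value $146,781.
Year 5: DB = ⌊$146,781 × 150%/10⌋ = $22,017; SL = ⌊$133,481/6⌋ = $22,246 → take SL $22,246. Book value $124,535.
Year 6: DB = ⌊$124,535 × 150%/10⌋ = $18,680; SL = ⌊$111,235/5⌋ = $22,247 → take SL $22,247. Book value $102,288.
Year 7: DB = ⌊$102,288 × 150%/10⌋ = $15,343; SL = ⌊$88,988/4⌋ = $22,247 → take SL $22,247. Book value $80,041.
Year 8: DB = ⌊$80,041 × 150%/10⌋ = $12,006; SL = ⌊$66,741/3⌋ = $22,247 → take SL $22,247. Book value $57,794.
Accumulated through year 8 = $281,184 − $57,794 = $223,390.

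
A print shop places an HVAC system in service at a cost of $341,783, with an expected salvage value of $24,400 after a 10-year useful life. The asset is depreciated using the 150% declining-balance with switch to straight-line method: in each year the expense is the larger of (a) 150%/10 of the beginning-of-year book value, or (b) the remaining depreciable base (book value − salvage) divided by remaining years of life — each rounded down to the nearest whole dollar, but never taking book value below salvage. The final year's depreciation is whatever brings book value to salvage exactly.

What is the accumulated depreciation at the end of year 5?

Depreciable base = $341,783 − $24,400 = $317,383.
Year 1: DB = ⌊$341,783 × 150%/10⌋ = $51,267; SL = ⌊$317,383/10⌋ = $31,738 → take DB $51,267. Book value $290,516.
Year 2: DB = ⌊$290,516 × 150%/10⌋ = $43,577; SL = ⌊$266,116/9⌋ = $29,568 → take DB $43,577. Book value $246,939.
Year 3: DB = ⌊$246,939 × 150%/10⌋ = $37,040; SL = ⌊$222,539/8⌋ = $27,817 → take DB $37,040. Book value $209,899.
Year 4: DB = ⌊$209,899 × 150%/10⌋ = $31,484; SL = ⌊$185,499/7⌋ = $26,499 → take DB $31,484. Book value $178,415.
Year 5: DB = ⌊$178,415 × 150%/10⌋ = $26,762; SL = ⌊$154,015/6⌋ = $25,669 → take DB $26,762. Book value $151,653.
Accumulated through year 5 = $341,783 − $151,653 = $190,130.

$190,130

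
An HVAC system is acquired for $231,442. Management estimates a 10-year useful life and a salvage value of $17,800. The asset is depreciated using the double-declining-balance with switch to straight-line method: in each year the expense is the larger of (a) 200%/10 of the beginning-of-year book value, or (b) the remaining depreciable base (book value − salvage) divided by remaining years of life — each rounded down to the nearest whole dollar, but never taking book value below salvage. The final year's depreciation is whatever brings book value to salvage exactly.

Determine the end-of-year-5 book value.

$75,840

Depreciable base = $231,442 − $17,800 = $213,642.
Year 1: DB = ⌊$231,442 × 200%/10⌋ = $46,288; SL = ⌊$213,642/10⌋ = $21,364 → take DB $46,288. Book value $185,154.
Year 2: DB = ⌊$185,154 × 200%/10⌋ = $37,030; SL = ⌊$167,354/9⌋ = $18,594 → take DB $37,030. Book value $148,124.
Year 3: DB = ⌊$148,124 × 200%/10⌋ = $29,624; SL = ⌊$130,324/8⌋ = $16,290 → take DB $29,624. Book value $118,500.
Year 4: DB = ⌊$118,500 × 200%/10⌋ = $23,700; SL = ⌊$100,700/7⌋ = $14,385 → take DB $23,700. Book value $94,800.
Year 5: DB = ⌊$94,800 × 200%/10⌋ = $18,960; SL = ⌊$77,000/6⌋ = $12,833 → take DB $18,960. Book value $75,840.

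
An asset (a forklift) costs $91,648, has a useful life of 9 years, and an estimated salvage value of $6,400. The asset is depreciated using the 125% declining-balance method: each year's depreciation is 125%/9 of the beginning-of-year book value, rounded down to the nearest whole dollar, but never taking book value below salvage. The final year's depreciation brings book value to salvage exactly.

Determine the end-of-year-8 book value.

$27,709

Depreciable base = $91,648 − $6,400 = $85,248.
Year 1: ⌊$91,648 × 125%/9⌋ = $12,728. Book value $78,920.
Year 2: ⌊$78,920 × 125%/9⌋ = $10,961. Book value $67,959.
Year 3: ⌊$67,959 × 125%/9⌋ = $9,438. Book value $58,521.
Year 4: ⌊$58,521 × 125%/9⌋ = $8,127. Book value $50,394.
Year 5: ⌊$50,394 × 125%/9⌋ = $6,999. Book value $43,395.
Year 6: ⌊$43,395 × 125%/9⌋ = $6,027. Book value $37,368.
Year 7: ⌊$37,368 × 125%/9⌋ = $5,190. Book value $32,178.
Year 8: ⌊$32,178 × 125%/9⌋ = $4,469. Book value $27,709.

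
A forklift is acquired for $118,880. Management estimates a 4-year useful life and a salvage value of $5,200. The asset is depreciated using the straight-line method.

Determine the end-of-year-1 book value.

$90,460

Depreciable base = $118,880 − $5,200 = $113,680.
Annual expense = $113,680 / 4 = $28,420.
End of year 1: book value $90,460.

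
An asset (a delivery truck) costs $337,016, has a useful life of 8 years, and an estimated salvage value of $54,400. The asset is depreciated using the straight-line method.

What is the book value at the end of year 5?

$160,381

Depreciable base = $337,016 − $54,400 = $282,616.
Annual expense = $282,616 / 8 = $35,327.
End of year 1: book value $301,689.
End of year 2: book value $266,362.
End of year 3: book value $231,035.
End of year 4: book value $195,708.
End of year 5: book value $160,381.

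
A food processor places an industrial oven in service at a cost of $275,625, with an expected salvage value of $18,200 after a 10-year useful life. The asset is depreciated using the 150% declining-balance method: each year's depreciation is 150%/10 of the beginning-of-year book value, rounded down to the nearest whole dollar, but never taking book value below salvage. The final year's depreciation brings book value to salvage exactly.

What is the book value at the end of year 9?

Depreciable base = $275,625 − $18,200 = $257,425.
Year 1: ⌊$275,625 × 150%/10⌋ = $41,343. Book value $234,282.
Year 2: ⌊$234,282 × 150%/10⌋ = $35,142. Book value $199,140.
Year 3: ⌊$199,140 × 150%/10⌋ = $29,871. Book value $169,269.
Year 4: ⌊$169,269 × 150%/10⌋ = $25,390. Book value $143,879.
Year 5: ⌊$143,879 × 150%/10⌋ = $21,581. Book value $122,298.
Year 6: ⌊$122,298 × 150%/10⌋ = $18,344. Book value $103,954.
Year 7: ⌊$103,954 × 150%/10⌋ = $15,593. Book value $88,361.
Year 8: ⌊$88,361 × 150%/10⌋ = $13,254. Book value $75,107.
Year 9: ⌊$75,107 × 150%/10⌋ = $11,266. Book value $63,841.

$63,841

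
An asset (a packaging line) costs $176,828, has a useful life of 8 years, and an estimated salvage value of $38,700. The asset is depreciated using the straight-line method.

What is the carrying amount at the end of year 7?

$55,966

Depreciable base = $176,828 − $38,700 = $138,128.
Annual expense = $138,128 / 8 = $17,266.
End of year 1: book value $159,562.
End of year 2: book value $142,296.
End of year 3: book value $125,030.
End of year 4: book value $107,764.
End of year 5: book value $90,498.
End of year 6: book value $73,232.
End of year 7: book value $55,966.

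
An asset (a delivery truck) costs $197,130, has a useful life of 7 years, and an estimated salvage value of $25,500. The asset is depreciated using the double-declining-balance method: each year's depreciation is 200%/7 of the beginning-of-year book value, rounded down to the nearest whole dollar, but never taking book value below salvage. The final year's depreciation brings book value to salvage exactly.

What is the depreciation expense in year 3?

Depreciable base = $197,130 − $25,500 = $171,630.
Year 1: ⌊$197,130 × 200%/7⌋ = $56,322. Book value $140,808.
Year 2: ⌊$140,808 × 200%/7⌋ = $40,230. Book value $100,578.
Year 3: ⌊$100,578 × 200%/7⌋ = $28,736. Book value $71,842.

$28,736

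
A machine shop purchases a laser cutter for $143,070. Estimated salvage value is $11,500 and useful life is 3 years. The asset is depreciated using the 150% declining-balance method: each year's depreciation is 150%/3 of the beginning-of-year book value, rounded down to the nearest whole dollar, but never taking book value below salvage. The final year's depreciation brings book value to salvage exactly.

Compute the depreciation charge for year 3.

Depreciable base = $143,070 − $11,500 = $131,570.
Year 1: ⌊$143,070 × 150%/3⌋ = $71,535. Book value $71,535.
Year 2: ⌊$71,535 × 150%/3⌋ = $35,767. Book value $35,768.
Year 3 (final): $35,768 − $11,500 = $24,268. Book value $11,500.

$24,268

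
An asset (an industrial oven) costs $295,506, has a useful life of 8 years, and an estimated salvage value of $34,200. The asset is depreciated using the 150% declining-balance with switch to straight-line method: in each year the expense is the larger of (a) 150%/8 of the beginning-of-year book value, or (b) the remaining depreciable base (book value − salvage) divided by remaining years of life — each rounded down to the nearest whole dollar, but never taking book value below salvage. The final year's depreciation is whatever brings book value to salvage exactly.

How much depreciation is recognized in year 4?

$29,719

Depreciable base = $295,506 − $34,200 = $261,306.
Year 1: DB = ⌊$295,506 × 150%/8⌋ = $55,407; SL = ⌊$261,306/8⌋ = $32,663 → take DB $55,407. Book value $240,099.
Year 2: DB = ⌊$240,099 × 150%/8⌋ = $45,018; SL = ⌊$205,899/7⌋ = $29,414 → take DB $45,018. Book value $195,081.
Year 3: DB = ⌊$195,081 × 150%/8⌋ = $36,577; SL = ⌊$160,881/6⌋ = $26,813 → take DB $36,577. Book value $158,504.
Year 4: DB = ⌊$158,504 × 150%/8⌋ = $29,719; SL = ⌊$124,304/5⌋ = $24,860 → take DB $29,719. Book value $128,785.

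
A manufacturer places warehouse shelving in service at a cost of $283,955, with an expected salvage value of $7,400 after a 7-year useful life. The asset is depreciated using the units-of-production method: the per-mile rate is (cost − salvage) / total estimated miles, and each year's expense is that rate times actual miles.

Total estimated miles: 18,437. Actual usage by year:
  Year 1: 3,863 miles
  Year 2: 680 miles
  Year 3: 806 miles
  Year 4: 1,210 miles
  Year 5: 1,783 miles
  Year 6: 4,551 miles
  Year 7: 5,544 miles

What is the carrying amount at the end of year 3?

$203,720

Depreciable base = $283,955 − $7,400 = $276,555.
Rate = $276,555 / 18,437 miles = $15 per mile.
Year 1: 3,863 × $15 = $57,945. Book value $226,010.
Year 2: 680 × $15 = $10,200. Book value $215,810.
Year 3: 806 × $15 = $12,090. Book value $203,720.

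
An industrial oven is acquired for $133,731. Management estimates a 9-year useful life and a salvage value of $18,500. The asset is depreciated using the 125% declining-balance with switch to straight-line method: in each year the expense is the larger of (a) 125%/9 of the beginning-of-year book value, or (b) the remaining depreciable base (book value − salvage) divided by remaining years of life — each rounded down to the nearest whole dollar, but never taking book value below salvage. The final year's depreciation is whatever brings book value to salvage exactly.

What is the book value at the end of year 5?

$62,526

Depreciable base = $133,731 − $18,500 = $115,231.
Year 1: DB = ⌊$133,731 × 125%/9⌋ = $18,573; SL = ⌊$115,231/9⌋ = $12,803 → take DB $18,573. Book value $115,158.
Year 2: DB = ⌊$115,158 × 125%/9⌋ = $15,994; SL = ⌊$96,658/8⌋ = $12,082 → take DB $15,994. Book value $99,164.
Year 3: DB = ⌊$99,164 × 125%/9⌋ = $13,772; SL = ⌊$80,664/7⌋ = $11,523 → take DB $13,772. Book value $85,392.
Year 4: DB = ⌊$85,392 × 125%/9⌋ = $11,860; SL = ⌊$66,892/6⌋ = $11,148 → take DB $11,860. Book value $73,532.
Year 5: DB = ⌊$73,532 × 125%/9⌋ = $10,212; SL = ⌊$55,032/5⌋ = $11,006 → take SL $11,006. Book value $62,526.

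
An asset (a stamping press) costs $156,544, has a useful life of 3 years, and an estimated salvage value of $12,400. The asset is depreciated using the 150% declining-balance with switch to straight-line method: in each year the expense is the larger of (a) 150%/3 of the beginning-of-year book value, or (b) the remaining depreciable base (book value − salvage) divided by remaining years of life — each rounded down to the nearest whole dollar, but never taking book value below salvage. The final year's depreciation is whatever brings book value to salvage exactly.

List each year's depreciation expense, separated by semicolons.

Depreciable base = $156,544 − $12,400 = $144,144.
Year 1: DB = ⌊$156,544 × 150%/3⌋ = $78,272; SL = ⌊$144,144/3⌋ = $48,048 → take DB $78,272. Book value $78,272.
Year 2: DB = ⌊$78,272 × 150%/3⌋ = $39,136; SL = ⌊$65,872/2⌋ = $32,936 → take DB $39,136. Book value $39,136.
Year 3 (final): $39,136 − $12,400 = $26,736. Book value $12,400.

$78,272; $39,136; $26,736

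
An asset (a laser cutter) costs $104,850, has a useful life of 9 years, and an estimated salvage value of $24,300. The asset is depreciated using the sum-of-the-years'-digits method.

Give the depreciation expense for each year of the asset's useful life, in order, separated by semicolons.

$16,110; $14,320; $12,530; $10,740; $8,950; $7,160; $5,370; $3,580; $1,790

Depreciable base = $104,850 − $24,300 = $80,550.
Sum of the years' digits = 9+8+7+6+5+4+3+2+1 = 45.
Year 1: $80,550 × 9/45 = $16,110. Book value $88,740.
Year 2: $80,550 × 8/45 = $14,320. Book value $74,420.
Year 3: $80,550 × 7/45 = $12,530. Book value $61,890.
Year 4: $80,550 × 6/45 = $10,740. Book value $51,150.
Year 5: $80,550 × 5/45 = $8,950. Book value $42,200.
Year 6: $80,550 × 4/45 = $7,160. Book value $35,040.
Year 7: $80,550 × 3/45 = $5,370. Book value $29,670.
Year 8: $80,550 × 2/45 = $3,580. Book value $26,090.
Year 9: $80,550 × 1/45 = $1,790. Book value $24,300.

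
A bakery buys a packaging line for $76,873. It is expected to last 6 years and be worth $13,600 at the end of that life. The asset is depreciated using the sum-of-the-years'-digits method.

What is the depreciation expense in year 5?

Depreciable base = $76,873 − $13,600 = $63,273.
Sum of the years' digits = 6+5+4+3+2+1 = 21.
Year 1: $63,273 × 6/21 = $18,078. Book value $58,795.
Year 2: $63,273 × 5/21 = $15,065. Book value $43,730.
Year 3: $63,273 × 4/21 = $12,052. Book value $31,678.
Year 4: $63,273 × 3/21 = $9,039. Book value $22,639.
Year 5: $63,273 × 2/21 = $6,026. Book value $16,613.

$6,026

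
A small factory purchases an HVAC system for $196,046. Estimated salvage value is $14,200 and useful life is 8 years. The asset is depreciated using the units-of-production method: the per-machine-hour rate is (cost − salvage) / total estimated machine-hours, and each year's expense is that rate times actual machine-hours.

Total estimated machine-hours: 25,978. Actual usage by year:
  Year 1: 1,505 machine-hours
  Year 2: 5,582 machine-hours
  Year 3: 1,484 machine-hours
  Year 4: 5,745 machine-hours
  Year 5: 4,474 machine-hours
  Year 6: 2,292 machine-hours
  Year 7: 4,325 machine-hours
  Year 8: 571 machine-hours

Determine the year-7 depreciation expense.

$30,275

Depreciable base = $196,046 − $14,200 = $181,846.
Rate = $181,846 / 25,978 machine-hours = $7 per machine-hour.
Year 1: 1,505 × $7 = $10,535. Book value $185,511.
Year 2: 5,582 × $7 = $39,074. Book value $146,437.
Year 3: 1,484 × $7 = $10,388. Book value $136,049.
Year 4: 5,745 × $7 = $40,215. Book value $95,834.
Year 5: 4,474 × $7 = $31,318. Book value $64,516.
Year 6: 2,292 × $7 = $16,044. Book value $48,472.
Year 7: 4,325 × $7 = $30,275. Book value $18,197.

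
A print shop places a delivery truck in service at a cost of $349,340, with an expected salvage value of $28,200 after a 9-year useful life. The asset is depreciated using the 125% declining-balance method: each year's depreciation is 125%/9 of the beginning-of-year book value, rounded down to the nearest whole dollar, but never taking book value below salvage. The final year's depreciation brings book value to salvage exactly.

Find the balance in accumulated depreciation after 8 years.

Depreciable base = $349,340 − $28,200 = $321,140.
Year 1: ⌊$349,340 × 125%/9⌋ = $48,519. Book value $300,821.
Year 2: ⌊$300,821 × 125%/9⌋ = $41,780. Book value $259,041.
Year 3: ⌊$259,041 × 125%/9⌋ = $35,977. Book value $223,064.
Year 4: ⌊$223,064 × 125%/9⌋ = $30,981. Book value $192,083.
Year 5: ⌊$192,083 × 125%/9⌋ = $26,678. Book value $165,405.
Year 6: ⌊$165,405 × 125%/9⌋ = $22,972. Book value $142,433.
Year 7: ⌊$142,433 × 125%/9⌋ = $19,782. Book value $122,651.
Year 8: ⌊$122,651 × 125%/9⌋ = $17,034. Book value $105,617.
Accumulated through year 8 = $349,340 − $105,617 = $243,723.

$243,723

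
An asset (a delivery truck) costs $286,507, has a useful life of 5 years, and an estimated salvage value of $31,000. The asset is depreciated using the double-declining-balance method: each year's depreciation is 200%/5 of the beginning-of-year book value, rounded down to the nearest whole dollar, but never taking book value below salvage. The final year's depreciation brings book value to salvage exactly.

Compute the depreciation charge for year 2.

Depreciable base = $286,507 − $31,000 = $255,507.
Year 1: ⌊$286,507 × 200%/5⌋ = $114,602. Book value $171,905.
Year 2: ⌊$171,905 × 200%/5⌋ = $68,762. Book value $103,143.

$68,762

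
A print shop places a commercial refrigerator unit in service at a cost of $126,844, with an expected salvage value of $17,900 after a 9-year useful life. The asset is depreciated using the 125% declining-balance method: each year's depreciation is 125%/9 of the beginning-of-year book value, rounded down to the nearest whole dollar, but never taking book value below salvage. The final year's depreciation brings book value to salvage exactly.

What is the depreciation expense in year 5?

$9,686

Depreciable base = $126,844 − $17,900 = $108,944.
Year 1: ⌊$126,844 × 125%/9⌋ = $17,617. Book value $109,227.
Year 2: ⌊$109,227 × 125%/9⌋ = $15,170. Book value $94,057.
Year 3: ⌊$94,057 × 125%/9⌋ = $13,063. Book value $80,994.
Year 4: ⌊$80,994 × 125%/9⌋ = $11,249. Book value $69,745.
Year 5: ⌊$69,745 × 125%/9⌋ = $9,686. Book value $60,059.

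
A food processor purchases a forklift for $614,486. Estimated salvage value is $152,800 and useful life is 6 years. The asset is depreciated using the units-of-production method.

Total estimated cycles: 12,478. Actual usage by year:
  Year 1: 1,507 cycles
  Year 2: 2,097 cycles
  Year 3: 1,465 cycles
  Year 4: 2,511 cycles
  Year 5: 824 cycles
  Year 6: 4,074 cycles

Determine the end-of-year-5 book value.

$303,538

Depreciable base = $614,486 − $152,800 = $461,686.
Rate = $461,686 / 12,478 cycles = $37 per cycle.
Year 1: 1,507 × $37 = $55,759. Book value $558,727.
Year 2: 2,097 × $37 = $77,589. Book value $481,138.
Year 3: 1,465 × $37 = $54,205. Book value $426,933.
Year 4: 2,511 × $37 = $92,907. Book value $334,026.
Year 5: 824 × $37 = $30,488. Book value $303,538.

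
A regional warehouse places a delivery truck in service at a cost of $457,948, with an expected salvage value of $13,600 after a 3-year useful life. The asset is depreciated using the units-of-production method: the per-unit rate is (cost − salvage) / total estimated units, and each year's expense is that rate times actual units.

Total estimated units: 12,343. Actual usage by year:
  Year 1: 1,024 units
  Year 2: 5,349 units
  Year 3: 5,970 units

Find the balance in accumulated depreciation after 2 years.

$229,428

Depreciable base = $457,948 − $13,600 = $444,348.
Rate = $444,348 / 12,343 units = $36 per unit.
Year 1: 1,024 × $36 = $36,864. Book value $421,084.
Year 2: 5,349 × $36 = $192,564. Book value $228,520.
Accumulated through year 2 = $457,948 − $228,520 = $229,428.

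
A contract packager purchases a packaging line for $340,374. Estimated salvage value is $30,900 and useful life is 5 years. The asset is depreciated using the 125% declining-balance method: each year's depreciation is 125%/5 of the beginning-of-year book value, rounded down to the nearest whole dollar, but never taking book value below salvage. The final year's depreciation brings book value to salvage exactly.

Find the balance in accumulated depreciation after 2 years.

Depreciable base = $340,374 − $30,900 = $309,474.
Year 1: ⌊$340,374 × 125%/5⌋ = $85,093. Book value $255,281.
Year 2: ⌊$255,281 × 125%/5⌋ = $63,820. Book value $191,461.
Accumulated through year 2 = $340,374 − $191,461 = $148,913.

$148,913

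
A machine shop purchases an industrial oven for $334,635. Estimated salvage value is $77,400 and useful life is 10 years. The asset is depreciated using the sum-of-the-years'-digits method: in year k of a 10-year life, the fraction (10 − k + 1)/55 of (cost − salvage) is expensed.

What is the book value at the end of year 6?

$124,170

Depreciable base = $334,635 − $77,400 = $257,235.
Sum of the years' digits = 10+9+8+7+6+5+4+3+2+1 = 55.
Year 1: $257,235 × 10/55 = $46,770. Book value $287,865.
Year 2: $257,235 × 9/55 = $42,093. Book value $245,772.
Year 3: $257,235 × 8/55 = $37,416. Book value $208,356.
Year 4: $257,235 × 7/55 = $32,739. Book value $175,617.
Year 5: $257,235 × 6/55 = $28,062. Book value $147,555.
Year 6: $257,235 × 5/55 = $23,385. Book value $124,170.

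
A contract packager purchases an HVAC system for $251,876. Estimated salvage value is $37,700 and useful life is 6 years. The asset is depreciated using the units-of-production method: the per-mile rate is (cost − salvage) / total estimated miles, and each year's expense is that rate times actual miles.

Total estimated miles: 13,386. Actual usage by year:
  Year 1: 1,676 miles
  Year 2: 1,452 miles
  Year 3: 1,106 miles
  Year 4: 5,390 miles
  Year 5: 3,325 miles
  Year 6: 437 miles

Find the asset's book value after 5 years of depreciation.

Depreciable base = $251,876 − $37,700 = $214,176.
Rate = $214,176 / 13,386 miles = $16 per mile.
Year 1: 1,676 × $16 = $26,816. Book value $225,060.
Year 2: 1,452 × $16 = $23,232. Book value $201,828.
Year 3: 1,106 × $16 = $17,696. Book value $184,132.
Year 4: 5,390 × $16 = $86,240. Book value $97,892.
Year 5: 3,325 × $16 = $53,200. Book value $44,692.

$44,692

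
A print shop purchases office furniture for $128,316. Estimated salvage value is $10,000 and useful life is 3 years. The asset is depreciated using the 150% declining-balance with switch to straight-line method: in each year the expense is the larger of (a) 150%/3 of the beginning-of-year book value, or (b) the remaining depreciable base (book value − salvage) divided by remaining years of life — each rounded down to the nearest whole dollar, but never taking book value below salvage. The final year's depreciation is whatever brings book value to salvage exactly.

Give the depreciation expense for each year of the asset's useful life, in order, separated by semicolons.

$64,158; $32,079; $22,079

Depreciable base = $128,316 − $10,000 = $118,316.
Year 1: DB = ⌊$128,316 × 150%/3⌋ = $64,158; SL = ⌊$118,316/3⌋ = $39,438 → take DB $64,158. Book value $64,158.
Year 2: DB = ⌊$64,158 × 150%/3⌋ = $32,079; SL = ⌊$54,158/2⌋ = $27,079 → take DB $32,079. Book value $32,079.
Year 3 (final): $32,079 − $10,000 = $22,079. Book value $10,000.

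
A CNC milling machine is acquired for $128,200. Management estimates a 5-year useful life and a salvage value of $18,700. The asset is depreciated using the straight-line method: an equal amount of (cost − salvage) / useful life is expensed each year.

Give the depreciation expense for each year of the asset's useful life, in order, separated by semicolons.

Depreciable base = $128,200 − $18,700 = $109,500.
Annual expense = $109,500 / 5 = $21,900.
End of year 1: book value $106,300.
End of year 2: book value $84,400.
End of year 3: book value $62,500.
End of year 4: book value $40,600.
End of year 5: book value $18,700.

$21,900; $21,900; $21,900; $21,900; $21,900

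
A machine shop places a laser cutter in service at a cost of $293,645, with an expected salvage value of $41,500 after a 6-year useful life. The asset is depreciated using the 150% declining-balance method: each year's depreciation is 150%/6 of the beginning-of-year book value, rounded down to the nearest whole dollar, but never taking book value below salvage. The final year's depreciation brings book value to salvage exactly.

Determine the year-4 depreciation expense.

$30,970

Depreciable base = $293,645 − $41,500 = $252,145.
Year 1: ⌊$293,645 × 150%/6⌋ = $73,411. Book value $220,234.
Year 2: ⌊$220,234 × 150%/6⌋ = $55,058. Book value $165,176.
Year 3: ⌊$165,176 × 150%/6⌋ = $41,294. Book value $123,882.
Year 4: ⌊$123,882 × 150%/6⌋ = $30,970. Book value $92,912.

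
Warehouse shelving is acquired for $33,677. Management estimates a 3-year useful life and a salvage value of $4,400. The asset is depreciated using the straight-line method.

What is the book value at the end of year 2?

$14,159

Depreciable base = $33,677 − $4,400 = $29,277.
Annual expense = $29,277 / 3 = $9,759.
End of year 1: book value $23,918.
End of year 2: book value $14,159.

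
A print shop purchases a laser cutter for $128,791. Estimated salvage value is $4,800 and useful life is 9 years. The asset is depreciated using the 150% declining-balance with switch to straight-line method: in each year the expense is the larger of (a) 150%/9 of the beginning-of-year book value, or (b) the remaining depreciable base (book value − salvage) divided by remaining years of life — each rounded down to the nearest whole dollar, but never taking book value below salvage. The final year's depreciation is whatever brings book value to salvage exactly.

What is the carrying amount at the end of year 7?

$27,725

Depreciable base = $128,791 − $4,800 = $123,991.
Year 1: DB = ⌊$128,791 × 150%/9⌋ = $21,465; SL = ⌊$123,991/9⌋ = $13,776 → take DB $21,465. Book value $107,326.
Year 2: DB = ⌊$107,326 × 150%/9⌋ = $17,887; SL = ⌊$102,526/8⌋ = $12,815 → take DB $17,887. Book value $89,439.
Year 3: DB = ⌊$89,439 × 150%/9⌋ = $14,906; SL = ⌊$84,639/7⌋ = $12,091 → take DB $14,906. Book value $74,533.
Year 4: DB = ⌊$74,533 × 150%/9⌋ = $12,422; SL = ⌊$69,733/6⌋ = $11,622 → take DB $12,422. Book value $62,111.
Year 5: DB = ⌊$62,111 × 150%/9⌋ = $10,351; SL = ⌊$57,311/5⌋ = $11,462 → take SL $11,462. Book value $50,649.
Year 6: DB = ⌊$50,649 × 150%/9⌋ = $8,441; SL = ⌊$45,849/4⌋ = $11,462 → take SL $11,462. Book value $39,187.
Year 7: DB = ⌊$39,187 × 150%/9⌋ = $6,531; SL = ⌊$34,387/3⌋ = $11,462 → take SL $11,462. Book value $27,725.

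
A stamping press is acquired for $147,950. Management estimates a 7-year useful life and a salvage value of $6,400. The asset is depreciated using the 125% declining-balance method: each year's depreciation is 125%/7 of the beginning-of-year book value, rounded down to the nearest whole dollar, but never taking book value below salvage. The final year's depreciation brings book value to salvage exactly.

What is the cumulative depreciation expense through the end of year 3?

$65,946

Depreciable base = $147,950 − $6,400 = $141,550.
Year 1: ⌊$147,950 × 125%/7⌋ = $26,419. Book value $121,531.
Year 2: ⌊$121,531 × 125%/7⌋ = $21,701. Book value $99,830.
Year 3: ⌊$99,830 × 125%/7⌋ = $17,826. Book value $82,004.
Accumulated through year 3 = $147,950 − $82,004 = $65,946.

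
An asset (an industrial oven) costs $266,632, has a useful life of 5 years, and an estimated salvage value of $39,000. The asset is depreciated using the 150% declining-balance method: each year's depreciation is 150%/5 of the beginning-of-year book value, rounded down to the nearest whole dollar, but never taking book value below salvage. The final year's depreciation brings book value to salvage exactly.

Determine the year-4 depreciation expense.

$27,436

Depreciable base = $266,632 − $39,000 = $227,632.
Year 1: ⌊$266,632 × 150%/5⌋ = $79,989. Book value $186,643.
Year 2: ⌊$186,643 × 150%/5⌋ = $55,992. Book value $130,651.
Year 3: ⌊$130,651 × 150%/5⌋ = $39,195. Book value $91,456.
Year 4: ⌊$91,456 × 150%/5⌋ = $27,436. Book value $64,020.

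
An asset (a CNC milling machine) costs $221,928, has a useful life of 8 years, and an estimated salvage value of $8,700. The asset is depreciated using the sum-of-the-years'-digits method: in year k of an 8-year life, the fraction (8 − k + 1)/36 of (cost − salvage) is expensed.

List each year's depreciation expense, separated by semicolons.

$47,384; $41,461; $35,538; $29,615; $23,692; $17,769; $11,846; $5,923

Depreciable base = $221,928 − $8,700 = $213,228.
Sum of the years' digits = 8+7+6+5+4+3+2+1 = 36.
Year 1: $213,228 × 8/36 = $47,384. Book value $174,544.
Year 2: $213,228 × 7/36 = $41,461. Book value $133,083.
Year 3: $213,228 × 6/36 = $35,538. Book value $97,545.
Year 4: $213,228 × 5/36 = $29,615. Book value $67,930.
Year 5: $213,228 × 4/36 = $23,692. Book value $44,238.
Year 6: $213,228 × 3/36 = $17,769. Book value $26,469.
Year 7: $213,228 × 2/36 = $11,846. Book value $14,623.
Year 8: $213,228 × 1/36 = $5,923. Book value $8,700.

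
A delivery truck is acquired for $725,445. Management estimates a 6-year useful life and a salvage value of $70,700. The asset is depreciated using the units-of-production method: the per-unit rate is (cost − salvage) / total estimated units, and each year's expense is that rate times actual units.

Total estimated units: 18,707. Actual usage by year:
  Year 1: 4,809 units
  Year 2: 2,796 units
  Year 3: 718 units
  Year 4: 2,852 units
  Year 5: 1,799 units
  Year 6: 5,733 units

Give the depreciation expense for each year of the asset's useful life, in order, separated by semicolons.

$168,315; $97,860; $25,130; $99,820; $62,965; $200,655

Depreciable base = $725,445 − $70,700 = $654,745.
Rate = $654,745 / 18,707 units = $35 per unit.
Year 1: 4,809 × $35 = $168,315. Book value $557,130.
Year 2: 2,796 × $35 = $97,860. Book value $459,270.
Year 3: 718 × $35 = $25,130. Book value $434,140.
Year 4: 2,852 × $35 = $99,820. Book value $334,320.
Year 5: 1,799 × $35 = $62,965. Book value $271,355.
Year 6: 5,733 × $35 = $200,655. Book value $70,700.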